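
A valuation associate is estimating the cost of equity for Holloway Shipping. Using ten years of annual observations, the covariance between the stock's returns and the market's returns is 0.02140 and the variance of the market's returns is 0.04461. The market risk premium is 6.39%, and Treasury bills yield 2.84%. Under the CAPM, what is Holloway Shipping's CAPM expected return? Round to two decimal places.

5.91%

β = Cov(R_i, R_m) / Var(R_m) = 0.02140 / 0.04461 = 0.4797
E(R) = R_f + β × MRP = 2.84% + 0.4797 × 6.39% = 5.91%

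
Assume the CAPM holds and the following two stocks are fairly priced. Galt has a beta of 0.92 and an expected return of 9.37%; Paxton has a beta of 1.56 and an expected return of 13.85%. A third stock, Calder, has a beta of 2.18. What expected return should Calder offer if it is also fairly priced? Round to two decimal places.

18.19%

MRP (SML slope) = (13.85% − 9.37%) / (1.56 − 0.92) = 4.48% / 0.64 = 7.0000%
R_f (intercept) = 9.37% − 0.92 × 7.0000% = 2.9300%
E(R_Calder) = R_f + β × MRP = 2.9300% + 2.18 × 7.0000% = 18.19%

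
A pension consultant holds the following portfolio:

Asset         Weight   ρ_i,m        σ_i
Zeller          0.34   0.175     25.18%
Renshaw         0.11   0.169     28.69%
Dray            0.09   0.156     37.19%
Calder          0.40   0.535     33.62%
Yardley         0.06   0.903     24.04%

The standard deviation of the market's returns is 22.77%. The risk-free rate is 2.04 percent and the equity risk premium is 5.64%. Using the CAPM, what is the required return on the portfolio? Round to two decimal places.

β_Zeller = 0.175 × 25.18% / 22.77% = 0.1935
β_Renshaw = 0.169 × 28.69% / 22.77% = 0.2129
β_Dray = 0.156 × 37.19% / 22.77% = 0.2548
β_Calder = 0.535 × 33.62% / 22.77% = 0.7899
β_Yardley = 0.903 × 24.04% / 22.77% = 0.9534
β_P = Σ w_i β_i = 0.34×0.1935 + 0.11×0.2129 + 0.09×0.2548 + 0.40×0.7899 + 0.06×0.9534 = 0.4853
E(R_P) = R_f + β_P × MRP = 2.04% + 0.4853 × 5.64% = 4.78%

4.78%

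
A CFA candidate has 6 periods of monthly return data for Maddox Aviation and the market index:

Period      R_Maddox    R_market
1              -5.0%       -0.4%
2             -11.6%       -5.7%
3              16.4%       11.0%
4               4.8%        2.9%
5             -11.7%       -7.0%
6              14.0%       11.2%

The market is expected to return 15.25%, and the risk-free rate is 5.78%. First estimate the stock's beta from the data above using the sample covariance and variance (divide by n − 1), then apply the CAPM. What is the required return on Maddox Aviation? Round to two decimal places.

Mean R_i = (-5.0 − 11.6 + 16.4 + 4.8 − 11.7 + 14.0) / 6 = 1.1500%
Mean R_m = (-0.4 − 5.7 + 11.0 + 2.9 − 7.0 + 11.2) / 6 = 2.0000%
Σ(R_i − R̄_i)(R_m − R̄_m) = 487.3400  ⇒  Cov = 487.3400 / 5 = 97.4680
Σ(R_m − R̄_m)² = 312.5000  ⇒  Var(R_m) = 312.5000 / 5 = 62.5000
β = Cov / Var(R_m) = 97.4680 / 62.5000 = 1.5595
MRP = 15.25% − 5.78% = 9.47%
E(R) = R_f + β × MRP = 5.78% + 1.5595 × 9.47% = 20.55%

20.55%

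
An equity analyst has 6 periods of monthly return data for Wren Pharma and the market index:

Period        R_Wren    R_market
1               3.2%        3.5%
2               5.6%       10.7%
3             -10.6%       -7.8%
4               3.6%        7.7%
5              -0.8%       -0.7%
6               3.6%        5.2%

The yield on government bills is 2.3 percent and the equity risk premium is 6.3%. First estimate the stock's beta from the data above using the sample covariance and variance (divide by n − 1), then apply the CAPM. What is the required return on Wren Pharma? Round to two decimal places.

7.72%

Mean R_i = (3.2 + 5.6 − 10.6 + 3.6 − 0.8 + 3.6) / 6 = 0.7667%
Mean R_m = (3.5 + 10.7 − 7.8 + 7.7 − 0.7 + 5.2) / 6 = 3.1000%
Σ(R_i − R̄_i)(R_m − R̄_m) = 186.5400  ⇒  Cov = 186.5400 / 5 = 37.3080
Σ(R_m − R̄_m)² = 216.7400  ⇒  Var(R_m) = 216.7400 / 5 = 43.3480
β = Cov / Var(R_m) = 37.3080 / 43.3480 = 0.8607
E(R) = R_f + β × MRP = 2.3% + 0.8607 × 6.3% = 7.72%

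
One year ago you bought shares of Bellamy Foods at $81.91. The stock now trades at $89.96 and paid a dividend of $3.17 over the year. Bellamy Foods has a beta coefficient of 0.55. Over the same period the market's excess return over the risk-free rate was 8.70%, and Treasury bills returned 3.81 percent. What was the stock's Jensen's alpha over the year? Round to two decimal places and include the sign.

Realised HPR = (P1 + D1 − P0) / P0 = (89.96 + 3.17 − 81.91) / 81.91 = 11.22 / 81.91 = 13.6980%
CAPM required = R_f + β·MRP = 3.81% + 0.55 × 8.70% = 8.5950%
α = realised − required = 13.6980% − 8.5950% = +5.10%

+5.10%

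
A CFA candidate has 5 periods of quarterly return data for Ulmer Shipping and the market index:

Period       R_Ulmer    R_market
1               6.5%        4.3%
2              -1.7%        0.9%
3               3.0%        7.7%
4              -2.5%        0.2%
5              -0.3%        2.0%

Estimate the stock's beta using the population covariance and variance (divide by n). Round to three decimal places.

0.900

Mean R_i = (6.5 − 1.7 + 3.0 − 2.5 − 0.3) / 5 = 1.0000%
Mean R_m = (4.3 + 0.9 + 7.7 + 0.2 + 2.0) / 5 = 3.0200%
Σ(R_i − R̄_i)(R_m − R̄_m) = 33.3200  ⇒  Cov = 33.3200 / 5 = 6.6640
Σ(R_m − R̄_m)² = 37.0280  ⇒  Var(R_m) = 37.0280 / 5 = 7.4056
β = Cov / Var(R_m) = 6.6640 / 7.4056 = 0.8999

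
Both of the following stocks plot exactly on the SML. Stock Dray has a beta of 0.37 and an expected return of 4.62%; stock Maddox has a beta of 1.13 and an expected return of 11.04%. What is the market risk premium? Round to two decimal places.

8.45%

Both satisfy E(R) = R_f + β·MRP, so the slope of the SML is
MRP = (11.04% − 4.62%) / (1.13 − 0.37) = 6.42% / 0.76 = 8.4474%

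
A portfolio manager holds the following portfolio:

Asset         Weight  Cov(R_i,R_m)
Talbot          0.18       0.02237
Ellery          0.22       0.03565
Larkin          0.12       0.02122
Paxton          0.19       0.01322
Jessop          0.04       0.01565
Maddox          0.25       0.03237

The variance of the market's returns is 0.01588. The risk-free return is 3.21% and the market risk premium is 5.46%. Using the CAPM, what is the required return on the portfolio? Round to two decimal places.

β_Talbot = 0.02237 / 0.01588 = 1.4087
β_Ellery = 0.03565 / 0.01588 = 2.2450
β_Larkin = 0.02122 / 0.01588 = 1.3363
β_Paxton = 0.01322 / 0.01588 = 0.8325
β_Jessop = 0.01565 / 0.01588 = 0.9855
β_Maddox = 0.03237 / 0.01588 = 2.0384
β_P = Σ w_i β_i = 0.18×1.4087 + 0.22×2.2450 + 0.12×1.3363 + 0.19×0.8325 + 0.04×0.9855 + 0.25×2.0384 = 1.6150
E(R_P) = R_f + β_P × MRP = 3.21% + 1.6150 × 5.46% = 12.03%

12.03%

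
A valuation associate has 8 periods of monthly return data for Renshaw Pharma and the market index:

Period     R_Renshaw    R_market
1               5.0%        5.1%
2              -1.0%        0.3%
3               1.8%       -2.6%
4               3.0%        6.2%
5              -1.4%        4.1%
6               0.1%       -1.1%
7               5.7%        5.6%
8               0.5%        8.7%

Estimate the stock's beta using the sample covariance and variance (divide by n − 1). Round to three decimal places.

Mean R_i = (5.0 − 1.0 + 1.8 + 3.0 − 1.4 + 0.1 + 5.7 + 0.5) / 8 = 1.7125%
Mean R_m = (5.1 + 0.3 − 2.6 + 6.2 + 4.1 − 1.1 + 5.6 + 8.7) / 8 = 3.2875%
Σ(R_i − R̄_i)(R_m − R̄_m) = 24.5013  ⇒  Cov = 24.5013 / 7 = 3.5002
Σ(R_m − R̄_m)² = 109.9088  ⇒  Var(R_m) = 109.9088 / 7 = 15.7013
β = Cov / Var(R_m) = 3.5002 / 15.7013 = 0.2229

0.223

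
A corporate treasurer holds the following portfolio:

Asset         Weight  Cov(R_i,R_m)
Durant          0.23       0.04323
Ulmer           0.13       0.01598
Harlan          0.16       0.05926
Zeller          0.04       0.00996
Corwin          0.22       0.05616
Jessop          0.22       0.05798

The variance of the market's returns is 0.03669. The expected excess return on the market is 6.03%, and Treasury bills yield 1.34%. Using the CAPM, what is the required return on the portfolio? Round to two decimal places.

9.07%

β_Durant = 0.04323 / 0.03669 = 1.1783
β_Ulmer = 0.01598 / 0.03669 = 0.4355
β_Harlan = 0.05926 / 0.03669 = 1.6152
β_Zeller = 0.00996 / 0.03669 = 0.2715
β_Corwin = 0.05616 / 0.03669 = 1.5307
β_Jessop = 0.05798 / 0.03669 = 1.5803
β_P = Σ w_i β_i = 0.23×1.1783 + 0.13×0.4355 + 0.16×1.6152 + 0.04×0.2715 + 0.22×1.5307 + 0.22×1.5803 = 1.2813
E(R_P) = R_f + β_P × MRP = 1.34% + 1.2813 × 6.03% = 9.07%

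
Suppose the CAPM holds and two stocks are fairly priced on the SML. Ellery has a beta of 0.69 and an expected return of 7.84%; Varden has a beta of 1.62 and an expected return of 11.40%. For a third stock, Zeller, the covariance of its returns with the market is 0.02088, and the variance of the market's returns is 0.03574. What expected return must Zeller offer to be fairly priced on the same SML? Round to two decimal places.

7.44%

MRP = (11.40% − 7.84%) / (1.62 − 0.69) = 3.8280%
R_f = 7.84% − 0.69 × 3.8280% = 5.1987%
β_Zeller = Cov / Var(R_m) = 0.02088 / 0.03574 = 0.5842
E(R_Zeller) = R_f + β × MRP = 5.1987% + 0.5842 × 3.8280% = 7.44%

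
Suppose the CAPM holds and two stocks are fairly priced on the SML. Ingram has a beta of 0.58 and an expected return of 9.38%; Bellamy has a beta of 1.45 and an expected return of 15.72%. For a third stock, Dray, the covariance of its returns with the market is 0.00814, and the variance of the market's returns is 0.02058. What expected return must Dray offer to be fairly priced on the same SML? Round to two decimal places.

8.04%

MRP = (15.72% − 9.38%) / (1.45 − 0.58) = 7.2874%
R_f = 9.38% − 0.58 × 7.2874% = 5.1533%
β_Dray = Cov / Var(R_m) = 0.00814 / 0.02058 = 0.3955
E(R_Dray) = R_f + β × MRP = 5.1533% + 0.3955 × 7.2874% = 8.04%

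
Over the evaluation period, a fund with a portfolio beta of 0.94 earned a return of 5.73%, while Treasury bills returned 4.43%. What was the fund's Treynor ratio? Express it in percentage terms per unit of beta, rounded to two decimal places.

1.38%

Treynor = (R_P − R_f) / β_P = (5.73% − 4.43%) / 0.9400 = 1.30% / 0.9400 = 1.38%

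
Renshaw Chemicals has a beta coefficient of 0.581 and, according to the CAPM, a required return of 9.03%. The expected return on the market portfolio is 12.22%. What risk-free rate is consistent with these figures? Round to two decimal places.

E(R) = R_f + β(E(R_m) − R_f) = R_f(1 − β) + β·E(R_m)
9.03% = R_f × (1 − 0.581) + 0.581 × 12.22%
9.03% = R_f × 0.419 + 7.09982%
R_f = (9.03% − 7.09982%) / 0.419 = 4.61%

4.61%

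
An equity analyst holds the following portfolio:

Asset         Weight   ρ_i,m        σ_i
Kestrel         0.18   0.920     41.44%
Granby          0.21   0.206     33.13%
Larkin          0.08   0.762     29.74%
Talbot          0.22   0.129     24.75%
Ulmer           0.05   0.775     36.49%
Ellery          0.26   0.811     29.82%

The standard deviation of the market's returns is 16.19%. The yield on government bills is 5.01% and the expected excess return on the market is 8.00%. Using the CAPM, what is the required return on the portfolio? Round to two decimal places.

14.16%

β_Kestrel = 0.920 × 41.44% / 16.19% = 2.3548
β_Granby = 0.206 × 33.13% / 16.19% = 0.4215
β_Larkin = 0.762 × 29.74% / 16.19% = 1.3997
β_Talbot = 0.129 × 24.75% / 16.19% = 0.1972
β_Ulmer = 0.775 × 36.49% / 16.19% = 1.7467
β_Ellery = 0.811 × 29.82% / 16.19% = 1.4938
β_P = Σ w_i β_i = 0.18×2.3548 + 0.21×0.4215 + 0.08×1.3997 + 0.22×0.1972 + 0.05×1.7467 + 0.26×1.4938 = 1.1435
E(R_P) = R_f + β_P × MRP = 5.01% + 1.1435 × 8.00% = 14.16%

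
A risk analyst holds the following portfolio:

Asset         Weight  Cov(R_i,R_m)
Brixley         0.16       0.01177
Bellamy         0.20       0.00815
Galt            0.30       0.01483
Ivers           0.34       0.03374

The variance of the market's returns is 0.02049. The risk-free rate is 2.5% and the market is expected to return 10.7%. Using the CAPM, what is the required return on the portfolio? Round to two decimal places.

10.28%

β_Brixley = 0.01177 / 0.02049 = 0.5744
β_Bellamy = 0.00815 / 0.02049 = 0.3978
β_Galt = 0.01483 / 0.02049 = 0.7238
β_Ivers = 0.03374 / 0.02049 = 1.6467
β_P = Σ w_i β_i = 0.16×0.5744 + 0.20×0.3978 + 0.30×0.7238 + 0.34×1.6467 = 0.9485
MRP = 10.7% − 2.5% = 8.20%
E(R_P) = R_f + β_P × MRP = 2.5% + 0.9485 × 8.2% = 10.28%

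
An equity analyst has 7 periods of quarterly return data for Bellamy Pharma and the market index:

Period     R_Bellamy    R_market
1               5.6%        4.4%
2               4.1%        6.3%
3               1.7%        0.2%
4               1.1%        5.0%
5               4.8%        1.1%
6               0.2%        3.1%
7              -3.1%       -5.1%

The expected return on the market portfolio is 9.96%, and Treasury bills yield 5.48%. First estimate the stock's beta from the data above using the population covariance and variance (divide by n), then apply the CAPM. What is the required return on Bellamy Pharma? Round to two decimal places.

7.86%

Mean R_i = (5.6 + 4.1 + 1.7 + 1.1 + 4.8 + 0.2 − 3.1) / 7 = 2.0571%
Mean R_m = (4.4 + 6.3 + 0.2 + 5.0 + 1.1 + 3.1 − 5.1) / 7 = 2.1429%
Σ(R_i − R̄_i)(R_m − R̄_m) = 47.1629  ⇒  Cov = 47.1629 / 7 = 6.7376
Σ(R_m − R̄_m)² = 88.7771  ⇒  Var(R_m) = 88.7771 / 7 = 12.6824
β = Cov / Var(R_m) = 6.7376 / 12.6824 = 0.5313
MRP = 9.96% − 5.48% = 4.48%
E(R) = R_f + β × MRP = 5.48% + 0.5313 × 4.48% = 7.86%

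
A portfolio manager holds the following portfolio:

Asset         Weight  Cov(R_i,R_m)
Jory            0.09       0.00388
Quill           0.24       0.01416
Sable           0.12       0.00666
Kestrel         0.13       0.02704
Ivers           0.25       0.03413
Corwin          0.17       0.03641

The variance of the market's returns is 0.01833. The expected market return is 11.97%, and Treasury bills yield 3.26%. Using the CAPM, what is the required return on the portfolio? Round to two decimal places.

14.09%

β_Jory = 0.00388 / 0.01833 = 0.2117
β_Quill = 0.01416 / 0.01833 = 0.7725
β_Sable = 0.00666 / 0.01833 = 0.3633
β_Kestrel = 0.02704 / 0.01833 = 1.4752
β_Ivers = 0.03413 / 0.01833 = 1.8620
β_Corwin = 0.03641 / 0.01833 = 1.9864
β_P = Σ w_i β_i = 0.09×0.2117 + 0.24×0.7725 + 0.12×0.3633 + 0.13×1.4752 + 0.25×1.8620 + 0.17×1.9864 = 1.2430
MRP = 11.97% − 3.26% = 8.71%
E(R_P) = R_f + β_P × MRP = 3.26% + 1.2430 × 8.71% = 14.09%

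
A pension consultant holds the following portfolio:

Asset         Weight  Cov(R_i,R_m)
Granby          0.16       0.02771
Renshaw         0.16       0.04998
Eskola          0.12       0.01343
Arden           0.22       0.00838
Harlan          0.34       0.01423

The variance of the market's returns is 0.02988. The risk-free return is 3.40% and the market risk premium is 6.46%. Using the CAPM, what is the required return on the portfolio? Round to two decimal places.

7.88%

β_Granby = 0.02771 / 0.02988 = 0.9274
β_Renshaw = 0.04998 / 0.02988 = 1.6727
β_Eskola = 0.01343 / 0.02988 = 0.4495
β_Arden = 0.00838 / 0.02988 = 0.2805
β_Harlan = 0.01423 / 0.02988 = 0.4762
β_P = Σ w_i β_i = 0.16×0.9274 + 0.16×1.6727 + 0.12×0.4495 + 0.22×0.2805 + 0.34×0.4762 = 0.6936
E(R_P) = R_f + β_P × MRP = 3.40% + 0.6936 × 6.46% = 7.88%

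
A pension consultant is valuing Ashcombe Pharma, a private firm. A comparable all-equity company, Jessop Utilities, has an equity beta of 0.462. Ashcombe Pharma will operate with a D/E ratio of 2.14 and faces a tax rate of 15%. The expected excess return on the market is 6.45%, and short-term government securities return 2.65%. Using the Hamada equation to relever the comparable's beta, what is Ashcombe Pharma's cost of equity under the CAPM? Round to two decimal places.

β_L = β_U × [1 + (1 − t)(D/E)] = 0.462 × [1 + (1 − 0.15) × 2.14]
    = 0.462 × [1 + 0.85 × 2.14] = 0.462 × 2.8190 = 1.3024
E(R) = R_f + β_L × MRP = 2.65% + 1.3024 × 6.45% = 11.05%

11.05%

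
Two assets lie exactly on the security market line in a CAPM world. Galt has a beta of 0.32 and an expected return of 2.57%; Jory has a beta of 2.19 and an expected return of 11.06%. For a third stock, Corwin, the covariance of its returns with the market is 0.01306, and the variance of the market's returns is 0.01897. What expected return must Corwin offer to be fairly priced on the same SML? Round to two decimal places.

4.24%

MRP = (11.06% − 2.57%) / (2.19 − 0.32) = 4.5401%
R_f = 2.57% − 0.32 × 4.5401% = 1.1172%
β_Corwin = Cov / Var(R_m) = 0.01306 / 0.01897 = 0.6885
E(R_Corwin) = R_f + β × MRP = 1.1172% + 0.6885 × 4.5401% = 4.24%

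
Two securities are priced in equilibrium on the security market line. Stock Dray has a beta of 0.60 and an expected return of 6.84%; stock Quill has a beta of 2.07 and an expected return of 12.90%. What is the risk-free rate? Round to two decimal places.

Both satisfy E(R) = R_f + β·MRP, so the slope of the SML is
MRP = (12.90% − 6.84%) / (2.07 − 0.60) = 6.06% / 1.47 = 4.1224%
R_f = E(R_Dray) − β_Dray·MRP = 6.84% − 0.60 × 4.1224% = 4.3666%

4.37%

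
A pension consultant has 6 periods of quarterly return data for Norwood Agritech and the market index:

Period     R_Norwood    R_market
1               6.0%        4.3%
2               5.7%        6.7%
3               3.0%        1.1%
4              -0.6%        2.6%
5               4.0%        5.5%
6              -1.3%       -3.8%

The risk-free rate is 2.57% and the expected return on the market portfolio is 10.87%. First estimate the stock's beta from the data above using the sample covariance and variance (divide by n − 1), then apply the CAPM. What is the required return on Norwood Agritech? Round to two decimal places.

Mean R_i = (6.0 + 5.7 + 3.0 − 0.6 + 4.0 − 1.3) / 6 = 2.8000%
Mean R_m = (4.3 + 6.7 + 1.1 + 2.6 + 5.5 − 3.8) / 6 = 2.7333%
Σ(R_i − R̄_i)(R_m − R̄_m) = 46.7500  ⇒  Cov = 46.7500 / 5 = 9.3500
Σ(R_m − R̄_m)² = 71.2133  ⇒  Var(R_m) = 71.2133 / 5 = 14.2427
β = Cov / Var(R_m) = 9.3500 / 14.2427 = 0.6565
MRP = 10.87% − 2.57% = 8.30%
E(R) = R_f + β × MRP = 2.57% + 0.6565 × 8.30% = 8.02%

8.02%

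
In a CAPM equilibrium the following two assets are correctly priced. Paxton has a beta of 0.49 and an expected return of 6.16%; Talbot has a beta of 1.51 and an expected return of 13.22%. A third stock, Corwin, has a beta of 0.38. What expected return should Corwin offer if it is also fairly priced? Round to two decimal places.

MRP (SML slope) = (13.22% − 6.16%) / (1.51 − 0.49) = 7.06% / 1.02 = 6.9216%
R_f (intercept) = 6.16% − 0.49 × 6.9216% = 2.7684%
E(R_Corwin) = R_f + β × MRP = 2.7684% + 0.38 × 6.9216% = 5.40%

5.40%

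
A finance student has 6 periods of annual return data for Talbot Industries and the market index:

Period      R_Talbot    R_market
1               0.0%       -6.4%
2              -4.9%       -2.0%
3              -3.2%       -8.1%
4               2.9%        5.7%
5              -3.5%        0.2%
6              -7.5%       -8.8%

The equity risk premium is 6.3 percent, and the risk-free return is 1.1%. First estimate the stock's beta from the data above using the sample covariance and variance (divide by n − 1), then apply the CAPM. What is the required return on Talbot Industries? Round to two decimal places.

3.70%

Mean R_i = (0.0 − 4.9 − 3.2 + 2.9 − 3.5 − 7.5) / 6 = -2.7000%
Mean R_m = (-6.4 − 2.0 − 8.1 + 5.7 + 0.2 − 8.8) / 6 = -3.2333%
Σ(R_i − R̄_i)(R_m − R̄_m) = 65.1700  ⇒  Cov = 65.1700 / 5 = 13.0340
Σ(R_m − R̄_m)² = 157.8133  ⇒  Var(R_m) = 157.8133 / 5 = 31.5627
β = Cov / Var(R_m) = 13.0340 / 31.5627 = 0.4130
E(R) = R_f + β × MRP = 1.1% + 0.4130 × 6.3% = 3.70%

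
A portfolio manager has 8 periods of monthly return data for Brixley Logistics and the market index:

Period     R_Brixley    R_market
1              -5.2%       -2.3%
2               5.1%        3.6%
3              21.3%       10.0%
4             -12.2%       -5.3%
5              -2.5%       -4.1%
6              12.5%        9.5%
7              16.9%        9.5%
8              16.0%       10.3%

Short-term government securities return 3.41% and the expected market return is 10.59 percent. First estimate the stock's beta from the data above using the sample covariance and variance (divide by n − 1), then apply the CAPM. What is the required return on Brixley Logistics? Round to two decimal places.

Mean R_i = (-5.2 + 5.1 + 21.3 − 12.2 − 2.5 + 12.5 + 16.9 + 16.0) / 8 = 6.4875%
Mean R_m = (-2.3 + 3.6 + 10.0 − 5.3 − 4.1 + 9.5 + 9.5 + 10.3) / 8 = 3.9000%
Σ(R_i − R̄_i)(R_m − R̄_m) = 559.9200  ⇒  Cov = 559.9200 / 7 = 79.9886
Σ(R_m − R̄_m)² = 328.0600  ⇒  Var(R_m) = 328.0600 / 7 = 46.8657
β = Cov / Var(R_m) = 79.9886 / 46.8657 = 1.7068
MRP = 10.59% − 3.41% = 7.18%
E(R) = R_f + β × MRP = 3.41% + 1.7068 × 7.18% = 15.66%

15.66%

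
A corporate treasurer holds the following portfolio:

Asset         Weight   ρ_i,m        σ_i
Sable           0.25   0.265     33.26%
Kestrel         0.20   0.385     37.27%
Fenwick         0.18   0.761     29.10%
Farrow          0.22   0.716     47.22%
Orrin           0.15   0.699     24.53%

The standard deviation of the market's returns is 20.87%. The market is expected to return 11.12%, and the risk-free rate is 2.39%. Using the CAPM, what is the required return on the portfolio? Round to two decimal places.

10.37%

β_Sable = 0.265 × 33.26% / 20.87% = 0.4223
β_Kestrel = 0.385 × 37.27% / 20.87% = 0.6875
β_Fenwick = 0.761 × 29.10% / 20.87% = 1.0611
β_Farrow = 0.716 × 47.22% / 20.87% = 1.6200
β_Orrin = 0.699 × 24.53% / 20.87% = 0.8216
β_P = Σ w_i β_i = 0.25×0.4223 + 0.20×0.6875 + 0.18×1.0611 + 0.22×1.6200 + 0.15×0.8216 = 0.9137
MRP = 11.12% − 2.39% = 8.73%
E(R_P) = R_f + β_P × MRP = 2.39% + 0.9137 × 8.73% = 10.37%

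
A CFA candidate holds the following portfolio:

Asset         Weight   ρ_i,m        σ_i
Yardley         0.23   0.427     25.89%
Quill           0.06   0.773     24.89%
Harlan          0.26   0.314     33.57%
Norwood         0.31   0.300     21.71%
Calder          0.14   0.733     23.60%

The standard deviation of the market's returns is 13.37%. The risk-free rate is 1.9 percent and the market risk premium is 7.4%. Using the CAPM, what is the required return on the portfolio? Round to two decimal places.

β_Yardley = 0.427 × 25.89% / 13.37% = 0.8269
β_Quill = 0.773 × 24.89% / 13.37% = 1.4390
β_Harlan = 0.314 × 33.57% / 13.37% = 0.7884
β_Norwood = 0.300 × 21.71% / 13.37% = 0.4871
β_Calder = 0.733 × 23.60% / 13.37% = 1.2939
β_P = Σ w_i β_i = 0.23×0.8269 + 0.06×1.4390 + 0.26×0.7884 + 0.31×0.4871 + 0.14×1.2939 = 0.8137
E(R_P) = R_f + β_P × MRP = 1.9% + 0.8137 × 7.4% = 7.92%

7.92%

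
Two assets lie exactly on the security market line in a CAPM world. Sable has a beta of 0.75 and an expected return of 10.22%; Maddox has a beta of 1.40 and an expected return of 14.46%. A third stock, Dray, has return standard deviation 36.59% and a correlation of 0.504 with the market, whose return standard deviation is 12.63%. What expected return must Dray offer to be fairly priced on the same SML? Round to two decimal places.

MRP = (14.46% − 10.22%) / (1.40 − 0.75) = 6.5231%
R_f = 10.22% − 0.75 × 6.5231% = 5.3277%
β_Dray = ρ·σ_i/σ_m = 0.504 × 36.59 / 12.63 = 1.4601
E(R_Dray) = R_f + β × MRP = 5.3277% + 1.4601 × 6.5231% = 14.85%

14.85%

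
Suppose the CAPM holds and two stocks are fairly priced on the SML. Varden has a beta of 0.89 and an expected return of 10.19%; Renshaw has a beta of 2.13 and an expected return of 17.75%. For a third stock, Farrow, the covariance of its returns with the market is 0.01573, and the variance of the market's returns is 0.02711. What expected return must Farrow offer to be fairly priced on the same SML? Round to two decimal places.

8.30%

MRP = (17.75% − 10.19%) / (2.13 − 0.89) = 6.0968%
R_f = 10.19% − 0.89 × 6.0968% = 4.7638%
β_Farrow = Cov / Var(R_m) = 0.01573 / 0.02711 = 0.5802
E(R_Farrow) = R_f + β × MRP = 4.7638% + 0.5802 × 6.0968% = 8.30%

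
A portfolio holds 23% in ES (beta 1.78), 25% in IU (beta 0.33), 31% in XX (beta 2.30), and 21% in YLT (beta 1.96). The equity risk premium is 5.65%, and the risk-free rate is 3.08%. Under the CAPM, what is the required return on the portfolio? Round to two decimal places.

β_P = Σ w_i β_i = 0.23×1.78 + 0.25×0.33 + 0.31×2.30 + 0.21×1.96 = 1.6165
E(R_P) = R_f + β_P × MRP = 3.08% + 1.6165 × 5.65% = 12.21%

12.21%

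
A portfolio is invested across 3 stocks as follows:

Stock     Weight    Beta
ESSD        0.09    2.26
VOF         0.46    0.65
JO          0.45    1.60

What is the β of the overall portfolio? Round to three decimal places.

1.222

β_P = Σ w_i β_i = 0.09×2.26 + 0.46×0.65 + 0.45×1.60 = 1.2224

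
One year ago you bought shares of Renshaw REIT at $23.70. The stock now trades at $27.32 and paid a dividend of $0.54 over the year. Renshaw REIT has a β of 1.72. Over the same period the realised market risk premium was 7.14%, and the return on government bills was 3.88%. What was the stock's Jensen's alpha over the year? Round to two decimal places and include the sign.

+1.39%

Realised HPR = (P1 + D1 − P0) / P0 = (27.32 + 0.54 − 23.70) / 23.70 = 4.16 / 23.70 = 17.5527%
CAPM required = R_f + β·MRP = 3.88% + 1.72 × 7.14% = 16.1608%
α = realised − required = 17.5527% − 16.1608% = +1.39%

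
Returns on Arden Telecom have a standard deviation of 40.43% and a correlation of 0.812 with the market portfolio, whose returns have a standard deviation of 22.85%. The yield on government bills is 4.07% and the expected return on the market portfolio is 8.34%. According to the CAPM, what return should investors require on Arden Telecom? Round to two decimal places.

10.20%

β = ρ × σ_i / σ_m = 0.812 × 40.43% / 22.85% = 1.4367
MRP = 8.34% − 4.07% = 4.27%
E(R) = 4.07% + 1.4367 × 4.27% = 10.20%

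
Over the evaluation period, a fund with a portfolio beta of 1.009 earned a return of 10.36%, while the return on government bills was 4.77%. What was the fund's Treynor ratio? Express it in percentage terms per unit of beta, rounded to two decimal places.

Treynor = (R_P − R_f) / β_P = (10.36% − 4.77%) / 1.0090 = 5.59% / 1.0090 = 5.54%

5.54%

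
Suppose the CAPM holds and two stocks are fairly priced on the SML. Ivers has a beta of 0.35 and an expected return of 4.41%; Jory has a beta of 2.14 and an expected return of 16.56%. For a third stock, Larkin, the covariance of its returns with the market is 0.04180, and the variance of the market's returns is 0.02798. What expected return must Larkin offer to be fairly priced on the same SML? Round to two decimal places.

MRP = (16.56% − 4.41%) / (2.14 − 0.35) = 6.7877%
R_f = 4.41% − 0.35 × 6.7877% = 2.0343%
β_Larkin = Cov / Var(R_m) = 0.04180 / 0.02798 = 1.4939
E(R_Larkin) = R_f + β × MRP = 2.0343% + 1.4939 × 6.7877% = 12.17%

12.17%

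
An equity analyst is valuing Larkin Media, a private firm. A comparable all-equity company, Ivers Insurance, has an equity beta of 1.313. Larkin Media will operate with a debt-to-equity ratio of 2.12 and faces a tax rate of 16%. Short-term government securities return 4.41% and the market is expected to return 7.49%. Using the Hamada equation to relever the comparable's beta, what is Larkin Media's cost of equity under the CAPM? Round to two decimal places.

15.66%

β_L = β_U × [1 + (1 − t)(D/E)] = 1.313 × [1 + (1 − 0.16) × 2.12]
    = 1.313 × [1 + 0.84 × 2.12] = 1.313 × 2.7808 = 3.6512
MRP = 7.49% − 4.41% = 3.08%
E(R) = R_f + β_L × MRP = 4.41% + 3.6512 × 3.08% = 15.66%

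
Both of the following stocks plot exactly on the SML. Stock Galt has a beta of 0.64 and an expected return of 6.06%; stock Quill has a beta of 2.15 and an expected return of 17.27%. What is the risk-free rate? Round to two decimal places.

1.31%

Both satisfy E(R) = R_f + β·MRP, so the slope of the SML is
MRP = (17.27% − 6.06%) / (2.15 − 0.64) = 11.21% / 1.51 = 7.4238%
R_f = E(R_Galt) − β_Galt·MRP = 6.06% − 0.64 × 7.4238% = 1.3088%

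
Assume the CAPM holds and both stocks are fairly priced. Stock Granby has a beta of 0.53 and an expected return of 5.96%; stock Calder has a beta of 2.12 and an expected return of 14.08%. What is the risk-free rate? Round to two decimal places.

Both satisfy E(R) = R_f + β·MRP, so the slope of the SML is
MRP = (14.08% − 5.96%) / (2.12 − 0.53) = 8.12% / 1.59 = 5.1069%
R_f = E(R_Granby) − β_Granby·MRP = 5.96% − 0.53 × 5.1069% = 3.2533%

3.25%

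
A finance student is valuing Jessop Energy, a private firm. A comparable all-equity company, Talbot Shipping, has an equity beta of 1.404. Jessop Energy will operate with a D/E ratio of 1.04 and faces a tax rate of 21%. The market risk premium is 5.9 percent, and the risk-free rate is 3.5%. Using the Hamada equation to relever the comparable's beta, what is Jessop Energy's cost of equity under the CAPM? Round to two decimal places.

β_L = β_U × [1 + (1 − t)(D/E)] = 1.404 × [1 + (1 − 0.21) × 1.04]
    = 1.404 × [1 + 0.79 × 1.04] = 1.404 × 1.8216 = 2.5575
E(R) = R_f + β_L × MRP = 3.5% + 2.5575 × 5.9% = 18.59%

18.59%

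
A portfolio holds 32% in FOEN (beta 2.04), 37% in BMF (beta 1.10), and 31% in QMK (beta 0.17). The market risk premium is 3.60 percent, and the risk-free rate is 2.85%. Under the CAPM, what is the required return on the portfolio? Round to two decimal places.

β_P = Σ w_i β_i = 0.32×2.04 + 0.37×1.10 + 0.31×0.17 = 1.1125
E(R_P) = R_f + β_P × MRP = 2.85% + 1.1125 × 3.60% = 6.86%

6.86%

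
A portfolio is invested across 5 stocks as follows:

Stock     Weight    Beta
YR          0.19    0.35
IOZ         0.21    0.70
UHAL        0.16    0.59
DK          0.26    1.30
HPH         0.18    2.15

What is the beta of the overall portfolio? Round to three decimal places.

1.033

β_P = Σ w_i β_i = 0.19×0.35 + 0.21×0.70 + 0.16×0.59 + 0.26×1.30 + 0.18×2.15 = 1.0329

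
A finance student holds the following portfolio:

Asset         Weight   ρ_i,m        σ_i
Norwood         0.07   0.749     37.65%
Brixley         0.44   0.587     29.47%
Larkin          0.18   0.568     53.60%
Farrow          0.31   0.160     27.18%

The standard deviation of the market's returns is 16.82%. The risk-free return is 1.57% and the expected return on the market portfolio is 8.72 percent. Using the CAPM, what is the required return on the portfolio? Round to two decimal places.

β_Norwood = 0.749 × 37.65% / 16.82% = 1.6766
β_Brixley = 0.587 × 29.47% / 16.82% = 1.0285
β_Larkin = 0.568 × 53.60% / 16.82% = 1.8100
β_Farrow = 0.160 × 27.18% / 16.82% = 0.2585
β_P = Σ w_i β_i = 0.07×1.6766 + 0.44×1.0285 + 0.18×1.8100 + 0.31×0.2585 = 0.9758
MRP = 8.72% − 1.57% = 7.15%
E(R_P) = R_f + β_P × MRP = 1.57% + 0.9758 × 7.15% = 8.55%

8.55%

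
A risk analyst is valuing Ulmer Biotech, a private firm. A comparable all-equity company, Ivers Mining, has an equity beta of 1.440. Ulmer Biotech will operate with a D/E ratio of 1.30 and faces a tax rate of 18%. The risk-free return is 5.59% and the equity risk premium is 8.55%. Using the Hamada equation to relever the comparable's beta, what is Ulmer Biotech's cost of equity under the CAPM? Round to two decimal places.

β_L = β_U × [1 + (1 − t)(D/E)] = 1.440 × [1 + (1 − 0.18) × 1.30]
    = 1.440 × [1 + 0.82 × 1.30] = 1.440 × 2.0660 = 2.9750
E(R) = R_f + β_L × MRP = 5.59% + 2.9750 × 8.55% = 31.03%

31.03%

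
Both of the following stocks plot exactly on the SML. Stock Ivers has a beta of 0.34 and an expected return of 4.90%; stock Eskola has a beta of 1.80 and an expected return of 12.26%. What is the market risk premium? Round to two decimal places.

Both satisfy E(R) = R_f + β·MRP, so the slope of the SML is
MRP = (12.26% − 4.90%) / (1.80 − 0.34) = 7.36% / 1.46 = 5.0411%

5.04%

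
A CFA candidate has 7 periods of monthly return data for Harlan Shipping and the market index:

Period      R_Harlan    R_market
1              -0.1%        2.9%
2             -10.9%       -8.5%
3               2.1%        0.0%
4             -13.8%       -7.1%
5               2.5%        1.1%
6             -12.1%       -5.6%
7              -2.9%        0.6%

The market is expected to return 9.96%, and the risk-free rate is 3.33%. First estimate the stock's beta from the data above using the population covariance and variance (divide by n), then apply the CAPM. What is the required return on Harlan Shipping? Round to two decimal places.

Mean R_i = (-0.1 − 10.9 + 2.1 − 13.8 + 2.5 − 12.1 − 2.9) / 7 = -5.0286%
Mean R_m = (2.9 − 8.5 + 0.0 − 7.1 + 1.1 − 5.6 + 0.6) / 7 = -2.3714%
Σ(R_i − R̄_i)(R_m − R̄_m) = 175.6357  ⇒  Cov = 175.6357 / 7 = 25.0908
Σ(R_m − R̄_m)² = 124.6343  ⇒  Var(R_m) = 124.6343 / 7 = 17.8049
β = Cov / Var(R_m) = 25.0908 / 17.8049 = 1.4092
MRP = 9.96% − 3.33% = 6.63%
E(R) = R_f + β × MRP = 3.33% + 1.4092 × 6.63% = 12.67%

12.67%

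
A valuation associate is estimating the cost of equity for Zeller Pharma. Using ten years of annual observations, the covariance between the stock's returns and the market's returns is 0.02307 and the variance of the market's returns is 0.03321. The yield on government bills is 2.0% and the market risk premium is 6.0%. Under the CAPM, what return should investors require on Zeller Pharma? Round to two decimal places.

β = Cov(R_i, R_m) / Var(R_m) = 0.02307 / 0.03321 = 0.6947
E(R) = R_f + β × MRP = 2.0% + 0.6947 × 6.0% = 6.17%

6.17%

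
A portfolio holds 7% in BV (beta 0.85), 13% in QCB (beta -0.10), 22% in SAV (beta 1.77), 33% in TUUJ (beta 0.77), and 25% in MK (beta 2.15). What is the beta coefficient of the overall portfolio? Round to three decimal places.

1.228

β_P = Σ w_i β_i = 0.07×0.85 + 0.13×-0.10 + 0.22×1.77 + 0.33×0.77 + 0.25×2.15 = 1.2275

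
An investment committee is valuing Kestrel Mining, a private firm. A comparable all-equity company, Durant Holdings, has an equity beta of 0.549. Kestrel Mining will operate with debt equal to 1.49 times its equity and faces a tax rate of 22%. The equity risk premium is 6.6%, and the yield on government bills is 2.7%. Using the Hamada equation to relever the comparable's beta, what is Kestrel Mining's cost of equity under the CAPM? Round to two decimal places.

β_L = β_U × [1 + (1 − t)(D/E)] = 0.549 × [1 + (1 − 0.22) × 1.49]
    = 0.549 × [1 + 0.78 × 1.49] = 0.549 × 2.1622 = 1.1870
E(R) = R_f + β_L × MRP = 2.7% + 1.1870 × 6.6% = 10.53%

10.53%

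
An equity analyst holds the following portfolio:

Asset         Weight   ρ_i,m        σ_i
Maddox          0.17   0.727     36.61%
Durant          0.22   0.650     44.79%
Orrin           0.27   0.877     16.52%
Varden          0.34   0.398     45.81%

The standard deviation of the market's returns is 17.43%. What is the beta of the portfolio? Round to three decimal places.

1.207

β_Maddox = 0.727 × 36.61% / 17.43% = 1.5270
β_Durant = 0.650 × 44.79% / 17.43% = 1.6703
β_Orrin = 0.877 × 16.52% / 17.43% = 0.8312
β_Varden = 0.398 × 45.81% / 17.43% = 1.0460
β_P = Σ w_i β_i = 0.17×1.5270 + 0.22×1.6703 + 0.27×0.8312 + 0.34×1.0460 = 1.2071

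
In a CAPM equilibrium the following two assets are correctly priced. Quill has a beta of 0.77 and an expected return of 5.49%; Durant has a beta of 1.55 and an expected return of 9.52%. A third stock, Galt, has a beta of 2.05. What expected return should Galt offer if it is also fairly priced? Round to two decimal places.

12.10%

MRP (SML slope) = (9.52% − 5.49%) / (1.55 − 0.77) = 4.03% / 0.78 = 5.1667%
R_f (intercept) = 5.49% − 0.77 × 5.1667% = 1.5116%
E(R_Galt) = R_f + β × MRP = 1.5116% + 2.05 × 5.1667% = 12.10%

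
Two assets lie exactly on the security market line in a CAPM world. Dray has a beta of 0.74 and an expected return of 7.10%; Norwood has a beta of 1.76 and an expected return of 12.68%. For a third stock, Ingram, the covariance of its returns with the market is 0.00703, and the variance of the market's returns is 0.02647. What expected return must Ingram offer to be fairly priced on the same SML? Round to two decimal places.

4.50%

MRP = (12.68% − 7.10%) / (1.76 − 0.74) = 5.4706%
R_f = 7.10% − 0.74 × 5.4706% = 3.0518%
β_Ingram = Cov / Var(R_m) = 0.00703 / 0.02647 = 0.2656
E(R_Ingram) = R_f + β × MRP = 3.0518% + 0.2656 × 5.4706% = 4.50%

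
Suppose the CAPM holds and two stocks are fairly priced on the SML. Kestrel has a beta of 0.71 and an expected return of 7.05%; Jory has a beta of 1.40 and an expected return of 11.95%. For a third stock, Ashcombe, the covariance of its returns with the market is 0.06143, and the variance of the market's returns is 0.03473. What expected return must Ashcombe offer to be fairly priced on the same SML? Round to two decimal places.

MRP = (11.95% − 7.05%) / (1.40 − 0.71) = 7.1014%
R_f = 7.05% − 0.71 × 7.1014% = 2.0080%
β_Ashcombe = Cov / Var(R_m) = 0.06143 / 0.03473 = 1.7688
E(R_Ashcombe) = R_f + β × MRP = 2.0080% + 1.7688 × 7.1014% = 14.57%

14.57%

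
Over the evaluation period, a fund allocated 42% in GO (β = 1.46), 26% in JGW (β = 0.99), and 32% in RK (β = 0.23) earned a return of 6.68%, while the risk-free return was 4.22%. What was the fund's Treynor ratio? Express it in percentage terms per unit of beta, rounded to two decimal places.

2.61%

β_P = 0.42×1.46 + 0.26×0.99 + 0.32×0.23 = 0.9442
Treynor = (R_P − R_f) / β_P = (6.68% − 4.22%) / 0.9442 = 2.46% / 0.9442 = 2.61%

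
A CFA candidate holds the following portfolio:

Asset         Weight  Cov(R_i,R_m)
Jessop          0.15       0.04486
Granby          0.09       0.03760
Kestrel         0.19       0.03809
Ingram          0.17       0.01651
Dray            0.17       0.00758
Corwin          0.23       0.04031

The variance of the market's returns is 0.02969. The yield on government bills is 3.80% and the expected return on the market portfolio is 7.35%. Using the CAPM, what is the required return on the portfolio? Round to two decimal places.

β_Jessop = 0.04486 / 0.02969 = 1.5109
β_Granby = 0.03760 / 0.02969 = 1.2664
β_Kestrel = 0.03809 / 0.02969 = 1.2829
β_Ingram = 0.01651 / 0.02969 = 0.5561
β_Dray = 0.00758 / 0.02969 = 0.2553
β_Corwin = 0.04031 / 0.02969 = 1.3577
β_P = Σ w_i β_i = 0.15×1.5109 + 0.09×1.2664 + 0.19×1.2829 + 0.17×0.5561 + 0.17×0.2553 + 0.23×1.3577 = 1.0346
MRP = 7.35% − 3.80% = 3.55%
E(R_P) = R_f + β_P × MRP = 3.80% + 1.0346 × 3.55% = 7.47%

7.47%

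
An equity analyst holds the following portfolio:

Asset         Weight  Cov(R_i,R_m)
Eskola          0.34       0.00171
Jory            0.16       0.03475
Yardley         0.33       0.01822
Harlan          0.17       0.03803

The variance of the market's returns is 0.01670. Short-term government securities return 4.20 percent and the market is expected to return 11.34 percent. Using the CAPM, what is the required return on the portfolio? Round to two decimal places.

β_Eskola = 0.00171 / 0.01670 = 0.1024
β_Jory = 0.03475 / 0.01670 = 2.0808
β_Yardley = 0.01822 / 0.01670 = 1.0910
β_Harlan = 0.03803 / 0.01670 = 2.2772
β_P = Σ w_i β_i = 0.34×0.1024 + 0.16×2.0808 + 0.33×1.0910 + 0.17×2.2772 = 1.1149
MRP = 11.34% − 4.20% = 7.14%
E(R_P) = R_f + β_P × MRP = 4.20% + 1.1149 × 7.14% = 12.16%

12.16%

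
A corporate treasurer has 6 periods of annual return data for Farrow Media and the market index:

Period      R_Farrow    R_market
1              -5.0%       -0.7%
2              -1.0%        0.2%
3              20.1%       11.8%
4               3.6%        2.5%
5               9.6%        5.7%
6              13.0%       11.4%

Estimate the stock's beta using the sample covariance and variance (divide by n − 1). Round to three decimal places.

Mean R_i = (-5.0 − 1.0 + 20.1 + 3.6 + 9.6 + 13.0) / 6 = 6.7167%
Mean R_m = (-0.7 + 0.2 + 11.8 + 2.5 + 5.7 + 11.4) / 6 = 5.1500%
Σ(R_i − R̄_i)(R_m − R̄_m) = 244.8550  ⇒  Cov = 244.8550 / 5 = 48.9710
Σ(R_m − R̄_m)² = 149.3350  ⇒  Var(R_m) = 149.3350 / 5 = 29.8670
β = Cov / Var(R_m) = 48.9710 / 29.8670 = 1.6396

1.640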